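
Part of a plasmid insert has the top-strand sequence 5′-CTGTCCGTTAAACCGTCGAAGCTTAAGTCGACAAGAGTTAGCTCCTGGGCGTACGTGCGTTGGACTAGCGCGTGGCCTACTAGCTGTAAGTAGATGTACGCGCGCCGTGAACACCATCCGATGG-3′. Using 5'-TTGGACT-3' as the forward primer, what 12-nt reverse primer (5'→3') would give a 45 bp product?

The forward primer binds at positions 60–66, so a 45 bp product ends at position 60 + 45 − 1 = 104.
The reverse primer anneals to the top strand over positions 93–104, i.e. to GATGTACGCGCG.
Its sequence written 5'→3' is the reverse complement: CGCGCGTACATC.

5'-CGCGCGTACATC-3'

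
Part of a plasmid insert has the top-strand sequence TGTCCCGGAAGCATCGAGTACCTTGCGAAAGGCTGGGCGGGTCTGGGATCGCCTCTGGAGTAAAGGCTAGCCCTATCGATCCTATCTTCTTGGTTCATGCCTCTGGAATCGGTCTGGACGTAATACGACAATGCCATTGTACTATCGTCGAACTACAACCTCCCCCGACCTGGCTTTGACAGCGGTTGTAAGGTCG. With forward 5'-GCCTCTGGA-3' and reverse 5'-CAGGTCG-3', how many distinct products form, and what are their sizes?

Two products: 122 bp, 74 bp

The forward primer GCCTCTGGA matches the top strand at positions 51–59, 99–107.
The reverse primer's reverse complement is CGACCTG, matching at positions 166–172.
Each forward site pairs with the reverse site to give a product ending at position 172: sizes 122, 74 bp.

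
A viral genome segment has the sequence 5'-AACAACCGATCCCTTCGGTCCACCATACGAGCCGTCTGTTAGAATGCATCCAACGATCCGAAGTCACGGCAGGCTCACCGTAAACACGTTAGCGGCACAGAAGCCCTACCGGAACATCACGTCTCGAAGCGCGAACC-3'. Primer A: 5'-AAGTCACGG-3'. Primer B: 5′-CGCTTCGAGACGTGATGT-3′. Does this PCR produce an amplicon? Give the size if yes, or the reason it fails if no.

Primer A (AAGTCACGG) matches the top strand at positions 61–69; it acts as a forward primer.
Primer B's reverse complement is ACATCACGTCTCGAAGCG, matching the top strand at positions 114–131; it acts as a reverse primer.
The 3' ends face each other across positions 61–131, giving a 71 bp product.

Yes — a 71 bp product.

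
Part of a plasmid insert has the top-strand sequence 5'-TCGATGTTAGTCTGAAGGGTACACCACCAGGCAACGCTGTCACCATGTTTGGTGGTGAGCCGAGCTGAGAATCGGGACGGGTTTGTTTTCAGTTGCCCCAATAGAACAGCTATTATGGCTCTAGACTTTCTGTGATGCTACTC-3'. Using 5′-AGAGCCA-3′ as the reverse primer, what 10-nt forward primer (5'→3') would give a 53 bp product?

5'-AATCGGGACG-3'

The reverse primer's reverse complement TGGCTCT matches the template at positions 116–122, so the product ends at position 122.
A 53 bp product then starts at position 122 − 53 + 1 = 70.
The forward primer is identical to the top strand there: AATCGGGACG.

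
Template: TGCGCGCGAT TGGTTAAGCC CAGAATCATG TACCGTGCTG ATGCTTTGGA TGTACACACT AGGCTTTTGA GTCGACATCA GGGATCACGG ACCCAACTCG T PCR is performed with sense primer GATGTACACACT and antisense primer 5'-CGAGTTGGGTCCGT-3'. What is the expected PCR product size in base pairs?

Scanning the template, GATGTACACACT occurs at positions 49–60; this primer anneals to the bottom strand there with its 3' end pointing downstream.
The reverse primer's reverse complement is ACGGACCCAACTCG, which matches the template at positions 87–100.
Amplicon spans positions 49–100: 52 bp.

52 bp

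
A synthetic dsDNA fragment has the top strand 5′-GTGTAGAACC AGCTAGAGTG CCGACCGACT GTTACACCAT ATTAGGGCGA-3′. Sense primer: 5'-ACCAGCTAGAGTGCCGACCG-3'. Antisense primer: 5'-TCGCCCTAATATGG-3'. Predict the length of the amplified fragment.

Scanning the template, ACCAGCTAGAGTGCCGACCG occurs at positions 8–27; this primer anneals to the bottom strand there with its 3' end pointing downstream.
Reverse complement of the reverse primer: CCATATTAGGGCGA. This occurs on the top strand at positions 37–50.
Product length = (reverse-primer end) − (forward-primer start) + 1 = 50 − 8 + 1 = 43 bp.

43 bp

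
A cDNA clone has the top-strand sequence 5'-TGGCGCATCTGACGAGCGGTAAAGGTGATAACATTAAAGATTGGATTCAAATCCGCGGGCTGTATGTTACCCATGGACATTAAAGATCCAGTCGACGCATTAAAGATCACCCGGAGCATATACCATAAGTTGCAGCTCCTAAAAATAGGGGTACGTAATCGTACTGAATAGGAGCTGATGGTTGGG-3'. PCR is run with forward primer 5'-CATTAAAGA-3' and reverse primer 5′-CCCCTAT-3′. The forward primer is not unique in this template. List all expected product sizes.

The forward primer CATTAAAGA matches the top strand at positions 32–40, 78–86, 98–106.
The reverse primer's reverse complement is ATAGGGG, matching at positions 145–151.
Each forward site pairs with the reverse site to give a product ending at position 151: sizes 120, 74, 54 bp.

120 bp, 74 bp, 54 bp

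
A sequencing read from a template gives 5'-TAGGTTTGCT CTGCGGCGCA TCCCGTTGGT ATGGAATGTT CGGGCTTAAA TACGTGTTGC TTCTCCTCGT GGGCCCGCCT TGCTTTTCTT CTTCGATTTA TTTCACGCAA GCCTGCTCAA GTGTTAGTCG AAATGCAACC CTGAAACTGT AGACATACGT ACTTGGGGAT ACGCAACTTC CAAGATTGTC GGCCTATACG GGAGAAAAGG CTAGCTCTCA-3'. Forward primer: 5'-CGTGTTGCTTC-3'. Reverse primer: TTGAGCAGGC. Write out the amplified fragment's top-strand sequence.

5'-CGTGTTGCTTCTCCTCGTGGGCCCGCCTTGCTTTTCTTCTTCGATTTATTTCACGCAAGCCTGCTCAA-3'

Forward primer CGTGTTGCTTC is found on the top strand at positions 53–63.
The reverse primer's reverse complement is GCCTGCTCAA, which matches the template at positions 111–120.
The product is the template from position 53 through 120 (68 bp).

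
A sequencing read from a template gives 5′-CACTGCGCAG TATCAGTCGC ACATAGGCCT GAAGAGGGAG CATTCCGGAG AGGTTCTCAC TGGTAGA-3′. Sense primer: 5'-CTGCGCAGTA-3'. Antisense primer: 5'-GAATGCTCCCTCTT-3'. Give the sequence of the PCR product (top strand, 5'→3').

5'-CTGCGCAGTATCAGTCGCACATAGGCCTGAAGAGGGAGCATTC-3'

Forward primer CTGCGCAGTA is found on the top strand at positions 3–12.
Reverse complement of the reverse primer: AAGAGGGAGCATTC. This occurs on the top strand at positions 32–45.
The product is the template from position 3 through 45 (43 bp).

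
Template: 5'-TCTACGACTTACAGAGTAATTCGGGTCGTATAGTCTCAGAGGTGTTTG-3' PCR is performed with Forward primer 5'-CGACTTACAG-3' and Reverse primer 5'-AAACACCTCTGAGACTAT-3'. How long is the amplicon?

Scanning the template, CGACTTACAG occurs at positions 5–14; this primer anneals to the bottom strand there with its 3' end pointing downstream.
The reverse primer's reverse complement is ATAGTCTCAGAGGTGTTT, which matches the template at positions 30–47.
Amplicon spans positions 5–47: 43 bp.

43 bp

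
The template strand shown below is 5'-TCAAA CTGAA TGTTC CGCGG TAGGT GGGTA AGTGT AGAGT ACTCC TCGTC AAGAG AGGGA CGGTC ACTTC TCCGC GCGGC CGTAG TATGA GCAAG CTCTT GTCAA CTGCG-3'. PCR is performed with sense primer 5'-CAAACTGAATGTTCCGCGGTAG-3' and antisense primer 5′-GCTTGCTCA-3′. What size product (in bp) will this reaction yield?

95 bp

The forward primer matches the template at positions 2–23.
The reverse primer's reverse complement is TGAGCAAGC, which matches the template at positions 88–96.
The product runs from position 2 to position 96, so its length is 96 − 2 + 1 = 95 bp.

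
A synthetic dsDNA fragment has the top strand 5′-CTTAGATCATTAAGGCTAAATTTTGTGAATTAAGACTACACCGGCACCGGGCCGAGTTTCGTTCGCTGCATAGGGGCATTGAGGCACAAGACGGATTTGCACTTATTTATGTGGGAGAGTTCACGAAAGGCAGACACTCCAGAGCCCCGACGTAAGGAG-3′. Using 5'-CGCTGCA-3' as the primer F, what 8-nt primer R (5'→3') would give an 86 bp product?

The forward primer binds at positions 64–70, so an 86 bp product ends at position 64 + 86 − 1 = 149.
The reverse primer anneals to the top strand over positions 142–149, i.e. to GAGCCCCG.
Its sequence written 5'→3' is the reverse complement: CGGGGCTC.

5'-CGGGGCTC-3'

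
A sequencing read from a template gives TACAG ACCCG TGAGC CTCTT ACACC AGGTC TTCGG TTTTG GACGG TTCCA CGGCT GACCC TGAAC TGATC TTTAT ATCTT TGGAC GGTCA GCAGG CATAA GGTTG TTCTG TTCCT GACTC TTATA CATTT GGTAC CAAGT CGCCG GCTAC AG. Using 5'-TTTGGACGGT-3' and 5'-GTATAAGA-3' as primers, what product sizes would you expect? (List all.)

The forward primer TTTGGACGGT matches the top strand at positions 37–46, 79–88.
The reverse primer's reverse complement is TCTTATAC, matching at positions 119–126.
Each forward site pairs with the reverse site to give a product ending at position 126: sizes 90, 48 bp.

90 bp, 48 bp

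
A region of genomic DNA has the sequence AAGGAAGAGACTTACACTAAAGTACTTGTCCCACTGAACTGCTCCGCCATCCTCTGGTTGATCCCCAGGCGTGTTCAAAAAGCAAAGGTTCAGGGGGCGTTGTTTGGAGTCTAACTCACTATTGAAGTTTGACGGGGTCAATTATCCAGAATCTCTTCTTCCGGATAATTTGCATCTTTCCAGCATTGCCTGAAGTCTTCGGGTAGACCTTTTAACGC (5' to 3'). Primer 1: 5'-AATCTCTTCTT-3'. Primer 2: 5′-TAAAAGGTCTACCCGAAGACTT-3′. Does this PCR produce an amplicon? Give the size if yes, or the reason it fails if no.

Primer 1 (AATCTCTTCTT) matches the top strand at positions 150–160; it acts as a forward primer.
Primer 2's reverse complement is AAGTCTTCGGGTAGACCTTTTA, matching the top strand at positions 193–214; it acts as a reverse primer.
The 3' ends face each other across positions 150–214, giving a 65 bp product.

Yes — a 65 bp product.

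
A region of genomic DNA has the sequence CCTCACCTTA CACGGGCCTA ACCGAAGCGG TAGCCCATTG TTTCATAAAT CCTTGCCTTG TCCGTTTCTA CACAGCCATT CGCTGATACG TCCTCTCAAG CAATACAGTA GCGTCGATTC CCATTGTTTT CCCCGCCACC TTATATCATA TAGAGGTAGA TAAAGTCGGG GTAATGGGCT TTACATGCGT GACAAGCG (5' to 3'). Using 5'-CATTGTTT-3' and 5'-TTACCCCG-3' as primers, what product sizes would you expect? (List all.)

139 bp, 53 bp

The forward primer CATTGTTT matches the top strand at positions 36–43, 122–129.
The reverse primer's reverse complement is CGGGGTAA, matching at positions 167–174.
Each forward site pairs with the reverse site to give a product ending at position 174: sizes 139, 53 bp.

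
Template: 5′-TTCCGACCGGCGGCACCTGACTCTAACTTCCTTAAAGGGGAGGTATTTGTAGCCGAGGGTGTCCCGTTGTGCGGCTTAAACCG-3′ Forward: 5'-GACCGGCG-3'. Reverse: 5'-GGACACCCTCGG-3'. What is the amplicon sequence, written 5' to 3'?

Forward primer GACCGGCG is found on the top strand at positions 5–12.
Taking the reverse complement of GGACACCCTCGG gives CCGAGGGTGTCC, found at positions 53–64 on the template; the primer anneals here to the top strand with its 3' end pointing upstream.
The product is the template from position 5 through 64 (60 bp).

5'-GACCGGCGGCACCTGACTCTAACTTCCTTAAAGGGGAGGTATTTGTAGCCGAGGGTGTCC-3'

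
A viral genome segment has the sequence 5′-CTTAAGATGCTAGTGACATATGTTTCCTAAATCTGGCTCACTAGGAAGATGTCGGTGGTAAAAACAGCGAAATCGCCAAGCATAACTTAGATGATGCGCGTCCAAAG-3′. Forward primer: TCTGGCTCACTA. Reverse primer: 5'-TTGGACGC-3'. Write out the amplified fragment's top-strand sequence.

5'-TCTGGCTCACTAGGAAGATGTCGGTGGTAAAAACAGCGAAATCGCCAAGCATAACTTAGATGATGCGCGTCCAA-3'

Forward primer TCTGGCTCACTA is found on the top strand at positions 32–43.
Reverse complement of the reverse primer: GCGTCCAA. This occurs on the top strand at positions 98–105.
The product is the template from position 32 through 105 (74 bp).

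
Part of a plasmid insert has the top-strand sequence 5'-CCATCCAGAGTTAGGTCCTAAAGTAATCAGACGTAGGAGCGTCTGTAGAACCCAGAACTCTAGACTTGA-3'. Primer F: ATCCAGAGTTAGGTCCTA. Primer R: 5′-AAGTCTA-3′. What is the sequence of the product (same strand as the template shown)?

Scanning the template, ATCCAGAGTTAGGTCCTA occurs at positions 3–20; this primer anneals to the bottom strand there with its 3' end pointing downstream.
The reverse primer's reverse complement is TAGACTT, which matches the template at positions 61–67.
The product is the template from position 3 through 67 (65 bp).

5'-ATCCAGAGTTAGGTCCTAAAGTAATCAGACGTAGGAGCGTCTGTAGAACCCAGAACTCTAGACTT-3'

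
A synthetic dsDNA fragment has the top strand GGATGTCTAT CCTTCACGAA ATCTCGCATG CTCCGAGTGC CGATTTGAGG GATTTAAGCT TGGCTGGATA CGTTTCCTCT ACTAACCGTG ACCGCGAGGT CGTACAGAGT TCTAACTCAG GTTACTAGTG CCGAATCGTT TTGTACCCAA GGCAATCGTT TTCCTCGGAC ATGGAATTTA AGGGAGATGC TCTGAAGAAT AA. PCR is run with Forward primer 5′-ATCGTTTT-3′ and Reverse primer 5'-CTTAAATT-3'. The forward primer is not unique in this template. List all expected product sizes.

48 bp, 28 bp

The forward primer ATCGTTTT matches the top strand at positions 135–142, 155–162.
The reverse primer's reverse complement is AATTTAAG, matching at positions 175–182.
Each forward site pairs with the reverse site to give a product ending at position 182: sizes 48, 28 bp.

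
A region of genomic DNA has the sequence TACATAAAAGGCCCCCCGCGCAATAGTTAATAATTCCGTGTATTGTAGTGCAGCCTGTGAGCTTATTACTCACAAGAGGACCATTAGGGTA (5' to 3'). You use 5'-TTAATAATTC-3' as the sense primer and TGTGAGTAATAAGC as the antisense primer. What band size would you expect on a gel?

Scanning the template, TTAATAATTC occurs at positions 27–36; this primer anneals to the bottom strand there with its 3' end pointing downstream.
The reverse primer's reverse complement is GCTTATTACTCACA, which matches the template at positions 61–74.
Amplicon spans positions 27–74: 48 bp.

48 bp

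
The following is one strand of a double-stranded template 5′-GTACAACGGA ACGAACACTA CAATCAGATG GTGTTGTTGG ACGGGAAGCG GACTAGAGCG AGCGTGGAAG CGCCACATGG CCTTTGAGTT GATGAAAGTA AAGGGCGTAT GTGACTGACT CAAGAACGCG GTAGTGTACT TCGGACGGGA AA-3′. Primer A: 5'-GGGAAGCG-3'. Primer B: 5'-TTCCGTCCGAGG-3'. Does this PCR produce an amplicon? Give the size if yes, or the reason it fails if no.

No product — primer B has no binding site in the template.

Primer B (TTCCGTCCGAGG) does not match the top strand, and its reverse complement CCTCGGACGGAA does not match either.
With no annealing site for primer B, no amplification occurs.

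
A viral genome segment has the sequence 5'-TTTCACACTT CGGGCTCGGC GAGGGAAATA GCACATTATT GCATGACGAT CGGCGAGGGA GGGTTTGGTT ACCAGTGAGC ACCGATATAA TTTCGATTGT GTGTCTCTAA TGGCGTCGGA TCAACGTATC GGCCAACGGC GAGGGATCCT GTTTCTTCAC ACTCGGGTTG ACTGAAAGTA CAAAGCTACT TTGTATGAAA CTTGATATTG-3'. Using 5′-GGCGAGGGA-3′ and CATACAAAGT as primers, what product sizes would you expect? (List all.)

The forward primer GGCGAGGGA matches the top strand at positions 18–26, 52–60, 138–146.
The reverse primer's reverse complement is ACTTTGTATG, matching at positions 188–197.
Each forward site pairs with the reverse site to give a product ending at position 197: sizes 180, 146, 60 bp.

180 bp, 146 bp, 60 bp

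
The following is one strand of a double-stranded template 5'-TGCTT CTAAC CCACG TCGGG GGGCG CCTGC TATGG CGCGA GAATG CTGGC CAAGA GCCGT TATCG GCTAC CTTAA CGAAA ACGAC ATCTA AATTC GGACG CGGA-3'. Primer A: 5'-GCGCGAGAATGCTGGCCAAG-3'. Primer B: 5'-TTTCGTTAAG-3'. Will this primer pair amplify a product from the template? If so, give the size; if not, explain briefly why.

Yes — a 46 bp product.

Primer A (GCGCGAGAATGCTGGCCAAG) matches the top strand at positions 35–54; it acts as a forward primer.
Primer B's reverse complement is CTTAACGAAA, matching the top strand at positions 71–80; it acts as a reverse primer.
The 3' ends face each other across positions 35–80, giving a 46 bp product.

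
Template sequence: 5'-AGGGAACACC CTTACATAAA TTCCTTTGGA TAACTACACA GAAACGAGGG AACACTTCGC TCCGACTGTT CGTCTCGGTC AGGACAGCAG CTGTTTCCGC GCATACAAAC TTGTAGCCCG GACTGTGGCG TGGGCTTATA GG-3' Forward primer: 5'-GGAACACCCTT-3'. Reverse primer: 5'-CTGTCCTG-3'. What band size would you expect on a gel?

85 bp

Scanning the template, GGAACACCCTT occurs at positions 3–13; this primer anneals to the bottom strand there with its 3' end pointing downstream.
Taking the reverse complement of CTGTCCTG gives CAGGACAG, found at positions 80–87 on the template; the primer anneals here to the top strand with its 3' end pointing upstream.
Product length = (reverse-primer end) − (forward-primer start) + 1 = 87 − 3 + 1 = 85 bp.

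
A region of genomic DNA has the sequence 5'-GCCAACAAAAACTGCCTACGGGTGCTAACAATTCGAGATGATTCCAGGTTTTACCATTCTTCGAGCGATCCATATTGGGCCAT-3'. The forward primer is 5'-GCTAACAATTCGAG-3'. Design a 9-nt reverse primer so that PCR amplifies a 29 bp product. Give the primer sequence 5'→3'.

The forward primer binds at positions 24–37, so a 29 bp product ends at position 24 + 29 − 1 = 52.
The reverse primer anneals to the top strand over positions 44–52, i.e. to CCAGGTTTT.
Its sequence written 5'→3' is the reverse complement: AAAACCTGG.

5'-AAAACCTGG-3'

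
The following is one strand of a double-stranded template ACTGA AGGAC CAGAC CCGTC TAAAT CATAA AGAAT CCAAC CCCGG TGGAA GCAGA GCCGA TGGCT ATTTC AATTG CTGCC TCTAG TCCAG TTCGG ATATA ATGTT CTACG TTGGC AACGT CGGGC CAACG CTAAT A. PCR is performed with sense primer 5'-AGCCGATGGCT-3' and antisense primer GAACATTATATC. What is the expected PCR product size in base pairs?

52 bp

Forward primer AGCCGATGGCT is found on the top strand at positions 55–65.
Reverse complement of the reverse primer: GATATAATGTTC. This occurs on the top strand at positions 95–106.
The product runs from position 55 to position 106, so its length is 106 − 55 + 1 = 52 bp.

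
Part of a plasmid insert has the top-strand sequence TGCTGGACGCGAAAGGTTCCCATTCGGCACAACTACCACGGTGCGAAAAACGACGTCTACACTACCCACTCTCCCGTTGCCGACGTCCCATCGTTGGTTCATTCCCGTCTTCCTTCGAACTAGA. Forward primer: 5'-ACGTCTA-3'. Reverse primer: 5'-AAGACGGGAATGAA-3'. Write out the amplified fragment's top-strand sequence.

Scanning the template, ACGTCTA occurs at positions 53–59; this primer anneals to the bottom strand there with its 3' end pointing downstream.
The reverse primer's reverse complement is TTCATTCCCGTCTT, which matches the template at positions 98–111.
The product is the template from position 53 through 111 (59 bp).

5'-ACGTCTACACTACCCACTCTCCCGTTGCCGACGTCCCATCGTTGGTTCATTCCCGTCTT-3'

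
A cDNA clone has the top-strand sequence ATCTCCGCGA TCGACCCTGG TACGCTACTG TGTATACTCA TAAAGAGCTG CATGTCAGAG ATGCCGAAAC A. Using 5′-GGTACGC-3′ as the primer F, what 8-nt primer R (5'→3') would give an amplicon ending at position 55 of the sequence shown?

5'-ACATGCAG-3'

The forward primer binds at positions 19–25; the product's 3' end on the top strand is position 55.
The reverse primer anneals to the top strand over positions 48–55, i.e. to CTGCATGT.
Its sequence written 5'→3' is the reverse complement: ACATGCAG.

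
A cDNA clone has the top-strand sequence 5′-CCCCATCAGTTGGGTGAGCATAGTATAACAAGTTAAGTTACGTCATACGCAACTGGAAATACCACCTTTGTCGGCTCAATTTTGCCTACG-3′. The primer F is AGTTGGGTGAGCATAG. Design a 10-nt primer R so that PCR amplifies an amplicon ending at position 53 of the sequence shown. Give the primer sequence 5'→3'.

5'-GTTGCGTATG-3'

The forward primer binds at positions 8–23; the product's 3' end on the top strand is position 53.
The reverse primer anneals to the top strand over positions 44–53, i.e. to CATACGCAAC.
Its sequence written 5'→3' is the reverse complement: GTTGCGTATG.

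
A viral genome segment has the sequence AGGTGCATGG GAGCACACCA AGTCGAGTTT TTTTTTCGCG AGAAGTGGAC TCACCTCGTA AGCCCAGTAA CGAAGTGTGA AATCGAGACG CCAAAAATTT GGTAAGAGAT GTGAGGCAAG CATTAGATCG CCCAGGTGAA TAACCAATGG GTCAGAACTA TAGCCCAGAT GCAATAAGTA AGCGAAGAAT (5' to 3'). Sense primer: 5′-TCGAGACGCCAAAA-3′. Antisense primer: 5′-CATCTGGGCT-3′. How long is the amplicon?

The forward primer matches the template at positions 83–96.
Taking the reverse complement of CATCTGGGCT gives AGCCCAGATG, found at positions 162–171 on the template; the primer anneals here to the top strand with its 3' end pointing upstream.
Product length = (reverse-primer end) − (forward-primer start) + 1 = 171 − 83 + 1 = 89 bp.

89 bp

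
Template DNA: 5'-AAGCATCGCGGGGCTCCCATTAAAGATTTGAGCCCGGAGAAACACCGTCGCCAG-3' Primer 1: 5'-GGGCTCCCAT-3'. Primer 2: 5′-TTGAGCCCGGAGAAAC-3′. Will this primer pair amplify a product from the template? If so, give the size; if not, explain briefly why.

Primer 1 (GGGCTCCCAT) matches the top strand at positions 11–20 (3' end points downstream).
Primer 2 (TTGAGCCCGGAGAAAC) also matches the top strand directly, at positions 28–43 — its reverse complement GTTTCTCCGGGCTCAA is not present.
Both primers anneal to the bottom strand with 3' ends pointing the same way, so neither can prime synthesis back toward the other.

No product — both primers anneal to the same strand and extend in the same direction.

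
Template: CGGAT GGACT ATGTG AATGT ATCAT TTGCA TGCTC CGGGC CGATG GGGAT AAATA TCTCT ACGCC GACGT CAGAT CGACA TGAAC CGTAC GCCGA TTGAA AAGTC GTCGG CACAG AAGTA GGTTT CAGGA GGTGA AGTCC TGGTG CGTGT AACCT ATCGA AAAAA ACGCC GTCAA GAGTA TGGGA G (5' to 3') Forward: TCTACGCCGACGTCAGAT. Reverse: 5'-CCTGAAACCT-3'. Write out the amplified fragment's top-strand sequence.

5'-TCTACGCCGACGTCAGATCGACATGAACCGTACGCCGATTGAAAAGTCGTCGGCACAGAAGTAGGTTTCAGG-3'

The forward primer matches the template at positions 58–75.
Taking the reverse complement of CCTGAAACCT gives AGGTTTCAGG, found at positions 120–129 on the template; the primer anneals here to the top strand with its 3' end pointing upstream.
The product is the template from position 58 through 129 (72 bp).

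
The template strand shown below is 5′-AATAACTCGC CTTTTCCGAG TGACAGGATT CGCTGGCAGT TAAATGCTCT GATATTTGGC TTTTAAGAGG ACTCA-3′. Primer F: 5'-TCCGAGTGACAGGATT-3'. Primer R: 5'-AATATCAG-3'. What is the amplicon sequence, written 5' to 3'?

5'-TCCGAGTGACAGGATTCGCTGGCAGTTAAATGCTCTGATATT-3'

The forward primer matches the template at positions 15–30.
Taking the reverse complement of AATATCAG gives CTGATATT, found at positions 49–56 on the template; the primer anneals here to the top strand with its 3' end pointing upstream.
The product is the template from position 15 through 56 (42 bp).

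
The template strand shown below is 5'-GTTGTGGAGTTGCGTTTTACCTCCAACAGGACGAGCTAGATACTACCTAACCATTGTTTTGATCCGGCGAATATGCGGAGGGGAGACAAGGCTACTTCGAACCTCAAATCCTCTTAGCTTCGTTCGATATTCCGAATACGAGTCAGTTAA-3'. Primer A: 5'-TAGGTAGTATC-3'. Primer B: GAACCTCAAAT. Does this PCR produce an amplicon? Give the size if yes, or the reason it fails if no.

Primer A (TAGGTAGTATC) has reverse complement GATACTACCTA, which matches the top strand at positions 39–49; primer A anneals to the top strand there with its 3' end pointing upstream toward position 39.
Primer B (GAACCTCAAAT) matches the top strand directly at positions 99–109; it anneals to the bottom strand with its 3' end pointing downstream toward position 109.
The 3' ends diverge (primer A extends toward position 1, primer B toward position 150), so the primers never converge on a shared product.

No product — the primers' 3' ends point away from each other.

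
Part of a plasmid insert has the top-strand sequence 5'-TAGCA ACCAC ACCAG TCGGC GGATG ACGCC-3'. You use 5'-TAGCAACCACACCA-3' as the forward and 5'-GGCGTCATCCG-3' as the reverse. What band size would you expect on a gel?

Scanning the template, TAGCAACCACACCA occurs at positions 1–14; this primer anneals to the bottom strand there with its 3' end pointing downstream.
The reverse primer's reverse complement is CGGATGACGCC, which matches the template at positions 20–30.
Amplicon spans positions 1–30: 30 bp.

30 bp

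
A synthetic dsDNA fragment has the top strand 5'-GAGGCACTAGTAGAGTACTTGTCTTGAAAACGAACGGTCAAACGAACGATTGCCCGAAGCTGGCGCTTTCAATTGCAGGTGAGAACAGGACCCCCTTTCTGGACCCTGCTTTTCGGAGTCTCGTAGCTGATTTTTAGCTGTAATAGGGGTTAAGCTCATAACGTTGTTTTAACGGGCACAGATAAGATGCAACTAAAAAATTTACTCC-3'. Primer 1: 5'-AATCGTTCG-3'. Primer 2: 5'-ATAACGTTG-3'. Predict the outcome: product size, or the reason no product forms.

Primer 1 (AATCGTTCG) has reverse complement CGAACGATT, which matches the top strand at positions 43–51; primer 1 anneals to the top strand there with its 3' end pointing upstream toward position 43.
Primer 2 (ATAACGTTG) matches the top strand directly at positions 158–166; it anneals to the bottom strand with its 3' end pointing downstream toward position 166.
The 3' ends diverge (primer 1 extends toward position 1, primer 2 toward position 208), so the primers never converge on a shared product.

No product — the primers' 3' ends point away from each other.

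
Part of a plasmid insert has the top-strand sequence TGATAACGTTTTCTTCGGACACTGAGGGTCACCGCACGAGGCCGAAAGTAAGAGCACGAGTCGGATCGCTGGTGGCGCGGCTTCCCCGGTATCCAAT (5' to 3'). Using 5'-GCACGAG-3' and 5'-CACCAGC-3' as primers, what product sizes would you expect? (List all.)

41 bp, 21 bp

The forward primer GCACGAG matches the top strand at positions 34–40, 54–60.
The reverse primer's reverse complement is GCTGGTG, matching at positions 68–74.
Each forward site pairs with the reverse site to give a product ending at position 74: sizes 41, 21 bp.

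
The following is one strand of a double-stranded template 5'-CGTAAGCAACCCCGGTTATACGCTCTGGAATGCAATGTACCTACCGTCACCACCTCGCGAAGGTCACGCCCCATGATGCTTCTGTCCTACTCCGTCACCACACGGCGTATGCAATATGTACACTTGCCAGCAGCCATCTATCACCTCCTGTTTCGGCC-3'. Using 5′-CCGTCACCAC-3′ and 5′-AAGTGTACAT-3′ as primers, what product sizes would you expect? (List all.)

The forward primer CCGTCACCAC matches the top strand at positions 44–53, 92–101.
The reverse primer's reverse complement is ATGTACACTT, matching at positions 116–125.
Each forward site pairs with the reverse site to give a product ending at position 125: sizes 82, 34 bp.

82 bp, 34 bp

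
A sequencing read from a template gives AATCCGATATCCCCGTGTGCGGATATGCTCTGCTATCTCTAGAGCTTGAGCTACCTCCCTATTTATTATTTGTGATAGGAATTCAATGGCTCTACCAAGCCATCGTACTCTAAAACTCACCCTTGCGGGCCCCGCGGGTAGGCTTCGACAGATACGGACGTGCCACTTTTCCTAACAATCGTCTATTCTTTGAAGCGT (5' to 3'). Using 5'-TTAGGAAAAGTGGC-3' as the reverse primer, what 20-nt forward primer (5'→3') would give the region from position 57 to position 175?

The reverse primer's reverse complement GCCACTTTTCCTAA matches the template at positions 162–175; the product starts at position 57.
The forward primer is identical to the top strand over positions 57–76: CCCTATTTATTATTTGTGAT.

5'-CCCTATTTATTATTTGTGAT-3'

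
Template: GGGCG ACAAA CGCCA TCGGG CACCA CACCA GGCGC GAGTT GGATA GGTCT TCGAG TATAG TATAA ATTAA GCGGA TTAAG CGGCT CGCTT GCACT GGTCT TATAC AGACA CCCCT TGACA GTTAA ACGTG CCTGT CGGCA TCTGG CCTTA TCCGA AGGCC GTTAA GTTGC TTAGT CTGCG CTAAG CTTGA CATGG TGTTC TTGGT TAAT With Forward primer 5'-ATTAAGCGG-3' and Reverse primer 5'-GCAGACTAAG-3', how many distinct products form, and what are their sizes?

The forward primer ATTAAGCGG matches the top strand at positions 66–74, 75–83.
The reverse primer's reverse complement is CTTAGTCTGC, matching at positions 170–179.
Each forward site pairs with the reverse site to give a product ending at position 179: sizes 114, 105 bp.

Two products: 114 bp, 105 bp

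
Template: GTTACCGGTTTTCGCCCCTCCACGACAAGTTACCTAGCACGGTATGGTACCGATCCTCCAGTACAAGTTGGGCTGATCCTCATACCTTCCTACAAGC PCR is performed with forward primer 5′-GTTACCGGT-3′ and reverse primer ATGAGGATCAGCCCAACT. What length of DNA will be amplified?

83 bp

Forward primer GTTACCGGT is found on the top strand at positions 1–9.
Taking the reverse complement of ATGAGGATCAGCCCAACT gives AGTTGGGCTGATCCTCAT, found at positions 66–83 on the template; the primer anneals here to the top strand with its 3' end pointing upstream.
Product length = (reverse-primer end) − (forward-primer start) + 1 = 83 − 1 + 1 = 83 bp.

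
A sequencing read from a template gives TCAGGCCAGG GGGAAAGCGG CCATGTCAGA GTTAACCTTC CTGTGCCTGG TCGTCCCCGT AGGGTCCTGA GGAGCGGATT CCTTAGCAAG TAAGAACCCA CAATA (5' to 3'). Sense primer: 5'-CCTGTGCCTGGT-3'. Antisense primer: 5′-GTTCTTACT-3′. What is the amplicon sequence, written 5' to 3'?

The forward primer matches the template at positions 40–51.
Reverse complement of the reverse primer: AGTAAGAAC. This occurs on the top strand at positions 89–97.
The product is the template from position 40 through 97 (58 bp).

5'-CCTGTGCCTGGTCGTCCCCGTAGGGTCCTGAGGAGCGGATTCCTTAGCAAGTAAGAAC-3'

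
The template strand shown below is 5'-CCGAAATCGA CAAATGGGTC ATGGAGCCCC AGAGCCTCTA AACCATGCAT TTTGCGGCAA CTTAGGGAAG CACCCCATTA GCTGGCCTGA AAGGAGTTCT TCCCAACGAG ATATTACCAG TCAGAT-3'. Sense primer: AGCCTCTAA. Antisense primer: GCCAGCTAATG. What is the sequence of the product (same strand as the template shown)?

5'-AGCCTCTAAACCATGCATTTTGCGGCAACTTAGGGAAGCACCCCATTAGCTGGC-3'

Scanning the template, AGCCTCTAA occurs at positions 33–41; this primer anneals to the bottom strand there with its 3' end pointing downstream.
Reverse complement of the reverse primer: CATTAGCTGGC. This occurs on the top strand at positions 76–86.
The product is the template from position 33 through 86 (54 bp).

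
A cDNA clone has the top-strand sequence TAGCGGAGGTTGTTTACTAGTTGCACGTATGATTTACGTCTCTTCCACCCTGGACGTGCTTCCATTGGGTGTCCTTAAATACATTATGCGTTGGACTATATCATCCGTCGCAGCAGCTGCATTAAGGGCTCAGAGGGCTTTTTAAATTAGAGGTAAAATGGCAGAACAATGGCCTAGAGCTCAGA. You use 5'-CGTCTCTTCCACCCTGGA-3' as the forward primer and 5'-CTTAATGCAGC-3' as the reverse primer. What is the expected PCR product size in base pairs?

Forward primer CGTCTCTTCCACCCTGGA is found on the top strand at positions 37–54.
Taking the reverse complement of CTTAATGCAGC gives GCTGCATTAAG, found at positions 116–126 on the template; the primer anneals here to the top strand with its 3' end pointing upstream.
Product length = (reverse-primer end) − (forward-primer start) + 1 = 126 − 37 + 1 = 90 bp.

90 bp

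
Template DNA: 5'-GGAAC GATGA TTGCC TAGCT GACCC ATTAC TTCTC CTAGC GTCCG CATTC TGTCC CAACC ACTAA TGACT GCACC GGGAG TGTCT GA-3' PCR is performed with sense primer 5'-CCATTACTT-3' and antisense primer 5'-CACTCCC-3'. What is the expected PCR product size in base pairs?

Forward primer CCATTACTT is found on the top strand at positions 24–32.
Reverse complement of the reverse primer: GGGAGTG. This occurs on the top strand at positions 76–82.
The product runs from position 24 to position 82, so its length is 82 − 24 + 1 = 59 bp.

59 bp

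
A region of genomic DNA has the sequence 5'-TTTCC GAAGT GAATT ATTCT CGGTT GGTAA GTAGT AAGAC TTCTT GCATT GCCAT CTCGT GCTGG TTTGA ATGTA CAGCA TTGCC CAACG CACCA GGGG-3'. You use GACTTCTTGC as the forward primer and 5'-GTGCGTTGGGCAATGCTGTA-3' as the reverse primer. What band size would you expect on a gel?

56 bp

Scanning the template, GACTTCTTGC occurs at positions 38–47; this primer anneals to the bottom strand there with its 3' end pointing downstream.
The reverse primer's reverse complement is TACAGCATTGCCCAACGCAC, which matches the template at positions 74–93.
The product runs from position 38 to position 93, so its length is 93 − 38 + 1 = 56 bp.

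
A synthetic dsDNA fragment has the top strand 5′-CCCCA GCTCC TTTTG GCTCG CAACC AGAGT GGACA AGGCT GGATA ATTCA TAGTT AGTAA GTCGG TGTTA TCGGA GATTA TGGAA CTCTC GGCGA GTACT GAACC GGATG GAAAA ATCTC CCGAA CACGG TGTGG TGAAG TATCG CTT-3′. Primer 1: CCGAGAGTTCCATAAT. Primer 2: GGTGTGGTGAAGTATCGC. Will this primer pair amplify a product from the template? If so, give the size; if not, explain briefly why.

Primer 1 (CCGAGAGTTCCATAAT) has reverse complement ATTATGGAACTCTCGG, which matches the top strand at positions 77–92; primer 1 anneals to the top strand there with its 3' end pointing upstream toward position 77.
Primer 2 (GGTGTGGTGAAGTATCGC) matches the top strand directly at positions 129–146; it anneals to the bottom strand with its 3' end pointing downstream toward position 146.
The 3' ends diverge (primer 1 extends toward position 1, primer 2 toward position 148), so the primers never converge on a shared product.

No product — the primers' 3' ends point away from each other.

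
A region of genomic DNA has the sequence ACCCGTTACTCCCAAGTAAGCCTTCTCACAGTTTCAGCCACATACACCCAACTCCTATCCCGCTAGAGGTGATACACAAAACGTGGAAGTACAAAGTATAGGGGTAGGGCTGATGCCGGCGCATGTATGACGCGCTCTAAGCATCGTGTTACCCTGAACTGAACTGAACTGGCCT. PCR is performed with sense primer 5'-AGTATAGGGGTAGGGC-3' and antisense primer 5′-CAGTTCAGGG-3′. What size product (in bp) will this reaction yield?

67 bp

Scanning the template, AGTATAGGGGTAGGGC occurs at positions 95–110; this primer anneals to the bottom strand there with its 3' end pointing downstream.
Taking the reverse complement of CAGTTCAGGG gives CCCTGAACTG, found at positions 152–161 on the template; the primer anneals here to the top strand with its 3' end pointing upstream.
The product runs from position 95 to position 161, so its length is 161 − 95 + 1 = 67 bp.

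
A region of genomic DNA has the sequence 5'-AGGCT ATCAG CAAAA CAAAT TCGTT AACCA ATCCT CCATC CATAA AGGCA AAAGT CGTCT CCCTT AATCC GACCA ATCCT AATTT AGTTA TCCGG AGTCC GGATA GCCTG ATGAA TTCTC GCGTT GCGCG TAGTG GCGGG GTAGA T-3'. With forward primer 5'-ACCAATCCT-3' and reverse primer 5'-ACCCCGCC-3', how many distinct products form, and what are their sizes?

Two products: 116 bp, 71 bp

The forward primer ACCAATCCT matches the top strand at positions 27–35, 72–80.
The reverse primer's reverse complement is GGCGGGGT, matching at positions 135–142.
Each forward site pairs with the reverse site to give a product ending at position 142: sizes 116, 71 bp.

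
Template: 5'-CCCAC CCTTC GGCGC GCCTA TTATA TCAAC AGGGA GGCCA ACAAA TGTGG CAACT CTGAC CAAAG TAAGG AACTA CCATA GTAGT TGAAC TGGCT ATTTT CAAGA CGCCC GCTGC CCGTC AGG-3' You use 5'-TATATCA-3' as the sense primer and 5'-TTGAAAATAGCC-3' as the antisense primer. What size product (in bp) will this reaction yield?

82 bp

The forward primer matches the template at positions 22–28.
Taking the reverse complement of TTGAAAATAGCC gives GGCTATTTTCAA, found at positions 92–103 on the template; the primer anneals here to the top strand with its 3' end pointing upstream.
Product length = (reverse-primer end) − (forward-primer start) + 1 = 103 − 22 + 1 = 82 bp.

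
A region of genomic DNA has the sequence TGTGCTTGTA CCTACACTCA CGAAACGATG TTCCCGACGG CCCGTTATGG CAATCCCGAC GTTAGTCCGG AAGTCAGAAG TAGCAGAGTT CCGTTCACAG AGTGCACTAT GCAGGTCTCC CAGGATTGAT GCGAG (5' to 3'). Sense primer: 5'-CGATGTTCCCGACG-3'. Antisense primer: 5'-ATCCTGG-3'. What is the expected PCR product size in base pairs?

101 bp

The forward primer matches the template at positions 26–39.
Taking the reverse complement of ATCCTGG gives CCAGGAT, found at positions 120–126 on the template; the primer anneals here to the top strand with its 3' end pointing upstream.
Amplicon spans positions 26–126: 101 bp.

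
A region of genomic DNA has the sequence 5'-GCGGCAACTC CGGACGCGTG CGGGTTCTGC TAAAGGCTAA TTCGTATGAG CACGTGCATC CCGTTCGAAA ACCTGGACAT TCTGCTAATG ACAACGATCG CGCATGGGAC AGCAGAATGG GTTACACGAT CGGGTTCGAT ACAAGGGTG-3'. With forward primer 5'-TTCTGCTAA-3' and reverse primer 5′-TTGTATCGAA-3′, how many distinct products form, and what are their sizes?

The forward primer TTCTGCTAA matches the top strand at positions 25–33, 80–88.
The reverse primer's reverse complement is TTCGATACAA, matching at positions 135–144.
Each forward site pairs with the reverse site to give a product ending at position 144: sizes 120, 65 bp.

Two products: 120 bp, 65 bp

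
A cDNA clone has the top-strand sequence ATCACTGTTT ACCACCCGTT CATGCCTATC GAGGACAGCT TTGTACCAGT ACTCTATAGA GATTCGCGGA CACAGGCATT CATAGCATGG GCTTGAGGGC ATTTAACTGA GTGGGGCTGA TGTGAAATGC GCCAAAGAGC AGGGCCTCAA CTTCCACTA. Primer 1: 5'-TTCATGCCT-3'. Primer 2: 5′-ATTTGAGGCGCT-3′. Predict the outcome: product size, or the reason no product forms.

No product — primer 2 has no binding site in the template.

Primer 2 (ATTTGAGGCGCT) does not match the top strand, and its reverse complement AGCGCCTCAAAT does not match either.
With no annealing site for primer 2, no amplification occurs.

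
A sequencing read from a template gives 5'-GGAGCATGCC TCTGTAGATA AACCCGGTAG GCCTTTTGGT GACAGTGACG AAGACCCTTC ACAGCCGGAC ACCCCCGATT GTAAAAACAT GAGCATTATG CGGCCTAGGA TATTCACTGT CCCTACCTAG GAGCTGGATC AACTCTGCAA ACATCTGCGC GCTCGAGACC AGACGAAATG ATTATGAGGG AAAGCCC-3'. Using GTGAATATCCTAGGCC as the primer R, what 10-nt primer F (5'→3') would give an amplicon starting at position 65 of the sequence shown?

5'-CCGGACACCC-3'

The reverse primer's reverse complement GGCCTAGGATATTCAC matches the template at positions 102–117; the product starts at position 65.
The forward primer is identical to the top strand over positions 65–74: CCGGACACCC.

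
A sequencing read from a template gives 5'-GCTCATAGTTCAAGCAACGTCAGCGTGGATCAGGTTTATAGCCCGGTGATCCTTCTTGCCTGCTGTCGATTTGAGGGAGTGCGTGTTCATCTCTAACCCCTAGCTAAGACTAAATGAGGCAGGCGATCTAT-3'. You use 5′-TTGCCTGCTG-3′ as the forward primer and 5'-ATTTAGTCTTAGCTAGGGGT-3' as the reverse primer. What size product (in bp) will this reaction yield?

60 bp

The forward primer matches the template at positions 56–65.
Reverse complement of the reverse primer: ACCCCTAGCTAAGACTAAAT. This occurs on the top strand at positions 96–115.
The product runs from position 56 to position 115, so its length is 115 − 56 + 1 = 60 bp.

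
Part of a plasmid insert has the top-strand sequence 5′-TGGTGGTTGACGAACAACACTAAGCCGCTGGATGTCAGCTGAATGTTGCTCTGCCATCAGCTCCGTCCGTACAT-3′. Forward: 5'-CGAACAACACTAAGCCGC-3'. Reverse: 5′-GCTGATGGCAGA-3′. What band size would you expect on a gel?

Scanning the template, CGAACAACACTAAGCCGC occurs at positions 11–28; this primer anneals to the bottom strand there with its 3' end pointing downstream.
The reverse primer's reverse complement is TCTGCCATCAGC, which matches the template at positions 50–61.
Product length = (reverse-primer end) − (forward-primer start) + 1 = 61 − 11 + 1 = 51 bp.

51 bp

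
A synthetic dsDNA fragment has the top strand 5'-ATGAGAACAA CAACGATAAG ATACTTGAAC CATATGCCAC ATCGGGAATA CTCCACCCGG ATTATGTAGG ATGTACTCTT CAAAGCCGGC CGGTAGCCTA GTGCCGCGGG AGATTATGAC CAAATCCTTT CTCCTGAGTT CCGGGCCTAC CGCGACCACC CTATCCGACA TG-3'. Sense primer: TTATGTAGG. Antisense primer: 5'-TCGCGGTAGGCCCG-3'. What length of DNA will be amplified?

94 bp

Forward primer TTATGTAGG is found on the top strand at positions 62–70.
The reverse primer's reverse complement is CGGGCCTACCGCGA, which matches the template at positions 142–155.
The product runs from position 62 to position 155, so its length is 155 − 62 + 1 = 94 bp.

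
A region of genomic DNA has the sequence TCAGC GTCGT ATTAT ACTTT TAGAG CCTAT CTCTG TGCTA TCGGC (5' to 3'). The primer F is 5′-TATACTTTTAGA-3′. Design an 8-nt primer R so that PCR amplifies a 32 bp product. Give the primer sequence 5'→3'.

5'-CCGATAGC-3'

The forward primer binds at positions 13–24, so a 32 bp product ends at position 13 + 32 − 1 = 44.
The reverse primer anneals to the top strand over positions 37–44, i.e. to GCTATCGG.
Its sequence written 5'→3' is the reverse complement: CCGATAGC.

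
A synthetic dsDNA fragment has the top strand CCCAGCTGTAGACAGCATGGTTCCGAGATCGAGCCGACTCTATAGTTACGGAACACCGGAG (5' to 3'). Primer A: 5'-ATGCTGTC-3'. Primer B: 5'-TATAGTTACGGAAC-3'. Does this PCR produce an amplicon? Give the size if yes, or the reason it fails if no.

No product — the primers' 3' ends point away from each other.

Primer A (ATGCTGTC) has reverse complement GACAGCAT, which matches the top strand at positions 11–18; primer A anneals to the top strand there with its 3' end pointing upstream toward position 11.
Primer B (TATAGTTACGGAAC) matches the top strand directly at positions 41–54; it anneals to the bottom strand with its 3' end pointing downstream toward position 54.
The 3' ends diverge (primer A extends toward position 1, primer B toward position 61), so the primers never converge on a shared product.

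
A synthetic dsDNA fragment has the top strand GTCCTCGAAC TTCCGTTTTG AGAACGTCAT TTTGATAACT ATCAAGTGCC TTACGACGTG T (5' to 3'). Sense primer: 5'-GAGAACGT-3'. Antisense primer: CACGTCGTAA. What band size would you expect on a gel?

Forward primer GAGAACGT is found on the top strand at positions 20–27.
The reverse primer's reverse complement is TTACGACGTG, which matches the template at positions 51–60.
Amplicon spans positions 20–60: 41 bp.

41 bp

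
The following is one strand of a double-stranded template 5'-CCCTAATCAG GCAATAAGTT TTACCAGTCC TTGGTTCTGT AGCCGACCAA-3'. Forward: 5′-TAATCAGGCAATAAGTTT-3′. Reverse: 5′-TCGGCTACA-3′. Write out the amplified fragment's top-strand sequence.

Forward primer TAATCAGGCAATAAGTTT is found on the top strand at positions 4–21.
Taking the reverse complement of TCGGCTACA gives TGTAGCCGA, found at positions 38–46 on the template; the primer anneals here to the top strand with its 3' end pointing upstream.
The product is the template from position 4 through 46 (43 bp).

5'-TAATCAGGCAATAAGTTTTACCAGTCCTTGGTTCTGTAGCCGA-3'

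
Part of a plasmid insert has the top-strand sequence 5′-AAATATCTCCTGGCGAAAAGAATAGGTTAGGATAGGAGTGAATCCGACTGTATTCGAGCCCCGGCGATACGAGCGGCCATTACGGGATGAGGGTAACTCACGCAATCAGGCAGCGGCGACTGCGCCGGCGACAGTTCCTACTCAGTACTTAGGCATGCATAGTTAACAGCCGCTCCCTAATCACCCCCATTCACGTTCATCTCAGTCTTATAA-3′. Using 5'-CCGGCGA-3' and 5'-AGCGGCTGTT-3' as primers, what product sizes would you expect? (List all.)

114 bp, 50 bp

The forward primer CCGGCGA matches the top strand at positions 61–67, 125–131.
The reverse primer's reverse complement is AACAGCCGCT, matching at positions 165–174.
Each forward site pairs with the reverse site to give a product ending at position 174: sizes 114, 50 bp.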